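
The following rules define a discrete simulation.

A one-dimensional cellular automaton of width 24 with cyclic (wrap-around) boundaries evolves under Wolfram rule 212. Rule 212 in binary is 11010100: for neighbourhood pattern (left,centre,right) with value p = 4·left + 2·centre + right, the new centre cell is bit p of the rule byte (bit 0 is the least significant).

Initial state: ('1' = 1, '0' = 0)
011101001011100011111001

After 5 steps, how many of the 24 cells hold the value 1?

gen 0: 011101001011100011111001
gen 1: 001101101001110001111101
gen 2: 100100101100111000111101
gen 3: 110110100110011100011100
gen 4: 010010110011001110001110
gen 5: 011010011001100111000111

13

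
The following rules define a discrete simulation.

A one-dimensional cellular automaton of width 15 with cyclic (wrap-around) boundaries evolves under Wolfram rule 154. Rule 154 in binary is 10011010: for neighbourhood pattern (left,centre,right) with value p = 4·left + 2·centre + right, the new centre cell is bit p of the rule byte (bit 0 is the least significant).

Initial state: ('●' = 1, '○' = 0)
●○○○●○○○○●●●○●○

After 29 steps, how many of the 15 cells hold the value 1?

k=0  ●○○○●○○○○●●●○●○
k=1  ○●○●○●○○●●●○○○○
k=2  ●○○○○○●●●●○●○○○
k=3  ○●○○○●●●●○○○●○●
k=4  ○○●○●●●●○●○●○○○
k=5  ○●○○●●●○○○○○●○○
k=6  ●○●●●●○●○○○●○●○
k=7  ○○●●●○○○●○●○○○○
k=8  ○●●●○●○●○○○●○○○
k=9  ●●●○○○○○●○●○●○○
k=10  ●●○●○○○●○○○○○●●
k=11  ●○○○●○●○●○○○●●●
k=12  ○●○●○○○○○●○●●●●
k=13  ○○○○●○○○●○○●●●○
k=14  ○○○●○●○●○●●●●○●
k=15  ●○●○○○○○○●●●○○○
k=16  ○○○●○○○○●●●○●○●
k=17  ●○●○●○○●●●○○○○○
k=18  ○○○○○●●●●○●○○○●
k=19  ●○○○●●●●○○○●○●○
k=20  ○●○●●●●○●○●○○○○
k=21  ●○○●●●○○○○○●○○○
k=22  ○●●●●○●○○○●○●○●
k=23  ○●●●○○○●○●○○○○○
k=24  ●●●○●○●○○○●○○○○
k=25  ●●○○○○○●○●○●○○●
k=26  ●○●○○○●○○○○○●●●
k=27  ○○○●○●○●○○○●●●●
k=28  ●○●○○○○○●○●●●●○
k=29  ○○○●○○○●○○●●●○○

5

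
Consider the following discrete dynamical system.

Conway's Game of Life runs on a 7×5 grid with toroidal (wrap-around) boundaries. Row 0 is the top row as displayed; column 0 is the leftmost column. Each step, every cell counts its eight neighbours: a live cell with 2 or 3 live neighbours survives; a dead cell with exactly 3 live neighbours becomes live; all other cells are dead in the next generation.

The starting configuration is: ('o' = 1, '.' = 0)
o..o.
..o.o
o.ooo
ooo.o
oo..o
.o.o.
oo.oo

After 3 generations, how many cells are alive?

0) o..o.
..o.o
o.ooo
ooo.o
oo..o
.o.o.
oo.oo
1) .....
..o..
.....
.....
.....
...o.
.o.o.
2) ..o..
.....
.....
.....
.....
..o..
..o..
3) .....
.....
.....
.....
.....
.....
.ooo.

3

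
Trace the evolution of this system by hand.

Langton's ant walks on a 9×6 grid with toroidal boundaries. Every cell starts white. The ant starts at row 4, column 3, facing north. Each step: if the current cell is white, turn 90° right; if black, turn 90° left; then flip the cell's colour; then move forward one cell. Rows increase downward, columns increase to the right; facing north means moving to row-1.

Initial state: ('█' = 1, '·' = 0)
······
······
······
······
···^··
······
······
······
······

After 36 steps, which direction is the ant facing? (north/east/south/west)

south

[0] ······
······
······
······
···^··
······
······
······
······
[1] ······
······
······
······
···█>·
······
······
······
······
[2] ······
······
······
······
···██·
····v·
······
······
······
[3] ······
······
······
······
···██·
···<█·
······
······
······
[4] ······
······
······
······
···^█·
···██·
······
······
······
[5] ······
······
······
······
··<·█·
···██·
······
······
······
[6] ······
······
······
··^···
··█·█·
···██·
······
······
······
[7] ······
······
······
··█>··
··█·█·
···██·
······
······
······
[8] ······
······
······
··██··
··█v█·
···██·
······
······
······
[9] ······
······
······
··██··
··<██·
···██·
······
······
······
[10] ······
······
······
··██··
···██·
··v██·
······
······
······
[11] ······
······
······
··██··
···██·
·<███·
······
······
······
[12] ······
······
······
··██··
·^·██·
·████·
······
······
······
[13] ······
······
······
··██··
·█>██·
·████·
······
······
······
[14] ······
······
······
··██··
·████·
·█v██·
······
······
······
[15] ······
······
······
··██··
·████·
·█·>█·
······
······
······
[16] ······
······
······
··██··
·██^█·
·█··█·
······
······
······
[17] ······
······
······
··██··
·█<·█·
·█··█·
······
······
······
[18] ······
······
······
··██··
·█··█·
·█v·█·
······
······
······
[19] ······
······
······
··██··
·█··█·
·<█·█·
······
······
······
[20] ······
······
······
··██··
·█··█·
··█·█·
·v····
······
······
[21] ······
······
······
··██··
·█··█·
··█·█·
<█····
······
······
[22] ······
······
······
··██··
·█··█·
^·█·█·
██····
······
······
[23] ······
······
······
··██··
·█··█·
█>█·█·
██····
······
······
[24] ······
······
······
··██··
·█··█·
███·█·
█v····
······
······
[25] ······
······
······
··██··
·█··█·
███·█·
█·>···
······
······
[26] ······
······
······
··██··
·█··█·
███·█·
█·█···
··v···
······
[27] ······
······
······
··██··
·█··█·
███·█·
█·█···
·<█···
······
[28] ······
······
······
··██··
·█··█·
███·█·
█^█···
·██···
······
[29] ······
······
······
··██··
·█··█·
███·█·
██>···
·██···
······
[30] ······
······
······
··██··
·█··█·
██^·█·
██····
·██···
······
[31] ······
······
······
··██··
·█··█·
█<··█·
██····
·██···
······
[32] ······
······
······
··██··
·█··█·
█···█·
█v····
·██···
······
[33] ······
······
······
··██··
·█··█·
█···█·
█·>···
·██···
······
[34] ······
······
······
··██··
·█··█·
█···█·
█·█···
·█v···
······
[35] ······
······
······
··██··
·█··█·
█···█·
█·█···
·█·>··
······
[36] ······
······
······
··██··
·█··█·
█···█·
█·█···
·█·█··
···v··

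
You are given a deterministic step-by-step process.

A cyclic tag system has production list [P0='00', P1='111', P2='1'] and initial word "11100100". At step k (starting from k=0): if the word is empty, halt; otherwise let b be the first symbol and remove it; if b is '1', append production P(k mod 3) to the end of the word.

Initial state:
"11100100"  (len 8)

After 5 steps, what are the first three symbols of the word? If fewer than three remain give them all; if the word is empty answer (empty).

t=0: "11100100"  (len 8)
t=1: "110010000"  (len 9)
t=2: "10010000111"  (len 11)
t=3: "00100001111"  (len 11)
t=4: "0100001111"  (len 10)
t=5: "100001111"  (len 9)

100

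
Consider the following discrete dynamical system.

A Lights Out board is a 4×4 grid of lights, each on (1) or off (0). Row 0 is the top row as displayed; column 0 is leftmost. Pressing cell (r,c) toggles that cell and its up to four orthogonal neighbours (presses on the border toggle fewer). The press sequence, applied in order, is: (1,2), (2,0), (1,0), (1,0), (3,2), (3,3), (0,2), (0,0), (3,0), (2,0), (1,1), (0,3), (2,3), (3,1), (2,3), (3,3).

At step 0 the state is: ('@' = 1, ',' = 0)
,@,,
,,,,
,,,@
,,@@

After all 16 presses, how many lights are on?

7

0) ,@,,
,,,,
,,,@
,,@@
1) ,@@,
,@@@
,,@@
,,@@
2) ,@@,
@@@@
@@@@
@,@@
3) @@@,
,,@@
,@@@
@,@@
4) ,@@,
@@@@
@@@@
@,@@
5) ,@@,
@@@@
@@,@
@@,,
6) ,@@,
@@@@
@@,,
@@@@
7) ,,,@
@@,@
@@,,
@@@@
8) @@,@
,@,@
@@,,
@@@@
9) @@,@
,@,@
,@,,
,,@@
10) @@,@
@@,@
@,,,
@,@@
11) @,,@
,,@@
@@,,
@,@@
12) @,@,
,,@,
@@,,
@,@@
13) @,@,
,,@@
@@@@
@,@,
14) @,@,
,,@@
@,@@
,@,,
15) @,@,
,,@,
@,,,
,@,@
16) @,@,
,,@,
@,,@
,@@,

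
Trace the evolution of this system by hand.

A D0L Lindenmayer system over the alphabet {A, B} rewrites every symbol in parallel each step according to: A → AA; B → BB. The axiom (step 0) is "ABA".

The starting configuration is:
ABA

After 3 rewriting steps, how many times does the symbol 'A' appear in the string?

[0] ABA
[1] AABBAA
[2] AAAABBBBAAAA
[3] AAAAAAAABBBBBBBBAAAAAAAA

16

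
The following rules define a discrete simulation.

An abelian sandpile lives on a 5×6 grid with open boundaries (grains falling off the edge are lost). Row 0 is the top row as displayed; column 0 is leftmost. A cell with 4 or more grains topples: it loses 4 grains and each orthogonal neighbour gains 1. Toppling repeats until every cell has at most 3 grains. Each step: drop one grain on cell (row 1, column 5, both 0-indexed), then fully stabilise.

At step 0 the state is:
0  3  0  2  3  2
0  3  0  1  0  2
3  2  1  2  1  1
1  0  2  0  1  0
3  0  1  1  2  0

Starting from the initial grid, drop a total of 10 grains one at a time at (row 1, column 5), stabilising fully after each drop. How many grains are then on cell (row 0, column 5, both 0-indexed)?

0) 0  3  0  2  3  2
0  3  0  1  0  2
3  2  1  2  1  1
1  0  2  0  1  0
3  0  1  1  2  0
1) 0  3  0  2  3  2
0  3  0  1  0  3
3  2  1  2  1  1
1  0  2  0  1  0
3  0  1  1  2  0
2) 0  3  0  2  3  3
0  3  0  1  1  0
3  2  1  2  1  2
1  0  2  0  1  0
3  0  1  1  2  0
3) 0  3  0  2  3  3
0  3  0  1  1  1
3  2  1  2  1  2
1  0  2  0  1  0
3  0  1  1  2  0
4) 0  3  0  2  3  3
0  3  0  1  1  2
3  2  1  2  1  2
1  0  2  0  1  0
3  0  1  1  2  0
5) 0  3  0  2  3  3
0  3  0  1  1  3
3  2  1  2  1  2
1  0  2  0  1  0
3  0  1  1  2  0
6) 0  3  0  3  0  1
0  3  0  1  3  1
3  2  1  2  1  3
1  0  2  0  1  0
3  0  1  1  2  0
7) 0  3  0  3  0  1
0  3  0  1  3  2
3  2  1  2  1  3
1  0  2  0  1  0
3  0  1  1  2  0
8) 0  3  0  3  0  1
0  3  0  1  3  3
3  2  1  2  1  3
1  0  2  0  1  0
3  0  1  1  2  0
9) 0  3  0  3  1  2
0  3  0  2  0  2
3  2  1  2  3  0
1  0  2  0  1  1
3  0  1  1  2  0
10) 0  3  0  3  1  2
0  3  0  2  0  3
3  2  1  2  3  0
1  0  2  0  1  1
3  0  1  1  2  0

2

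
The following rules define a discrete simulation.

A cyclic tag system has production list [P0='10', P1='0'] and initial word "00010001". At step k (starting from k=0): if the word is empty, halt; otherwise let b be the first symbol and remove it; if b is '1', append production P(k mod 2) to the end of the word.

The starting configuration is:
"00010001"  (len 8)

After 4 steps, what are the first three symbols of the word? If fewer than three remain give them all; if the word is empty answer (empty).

000

0) "00010001"  (len 8)
1) "0010001"  (len 7)
2) "010001"  (len 6)
3) "10001"  (len 5)
4) "00010"  (len 5)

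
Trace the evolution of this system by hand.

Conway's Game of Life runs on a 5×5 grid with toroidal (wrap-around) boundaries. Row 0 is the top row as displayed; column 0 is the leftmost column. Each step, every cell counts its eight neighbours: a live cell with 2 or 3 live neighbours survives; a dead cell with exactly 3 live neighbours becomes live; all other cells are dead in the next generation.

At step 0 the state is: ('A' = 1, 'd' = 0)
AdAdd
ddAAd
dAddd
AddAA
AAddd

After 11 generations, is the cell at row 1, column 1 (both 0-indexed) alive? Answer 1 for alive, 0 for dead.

gen 0: AdAdd
ddAAd
dAddd
AddAA
AAddd
gen 1: AdAAA
ddAAd
AAddd
ddAdA
ddAAd
gen 2: ddddd
ddddd
AAddA
AdAdA
Adddd
gen 3: ddddd
Adddd
dAdAA
dddAd
AAddA
gen 4: dAddA
AdddA
AdAAA
dAdAd
AdddA
gen 5: dAdAd
ddAdd
ddAdd
dAddd
dAAAA
gen 6: AAddA
dAAAd
dAAdd
AAddd
dAdAA
gen 7: ddddd
dddAA
dddAd
dddAA
dddAd
gen 8: dddAA
dddAA
ddAdd
ddAAA
dddAA
gen 9: AdAdd
ddAdA
ddAdd
ddAdA
Adddd
gen 10: AddAA
ddAdd
dAAdd
dAdAd
AddAA
gen 11: AAAdd
AdAdA
dAdAd
dAdAd
dAddd

0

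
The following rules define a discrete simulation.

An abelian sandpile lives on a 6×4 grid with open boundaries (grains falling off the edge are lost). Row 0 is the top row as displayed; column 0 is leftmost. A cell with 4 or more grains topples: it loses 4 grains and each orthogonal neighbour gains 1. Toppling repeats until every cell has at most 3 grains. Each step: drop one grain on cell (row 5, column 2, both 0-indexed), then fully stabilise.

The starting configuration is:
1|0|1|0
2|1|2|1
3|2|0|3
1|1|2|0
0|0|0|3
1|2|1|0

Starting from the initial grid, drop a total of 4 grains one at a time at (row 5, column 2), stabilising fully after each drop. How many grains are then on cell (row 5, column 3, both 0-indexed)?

step 0: 1|0|1|0
2|1|2|1
3|2|0|3
1|1|2|0
0|0|0|3
1|2|1|0
step 1: 1|0|1|0
2|1|2|1
3|2|0|3
1|1|2|0
0|0|0|3
1|2|2|0
step 2: 1|0|1|0
2|1|2|1
3|2|0|3
1|1|2|0
0|0|0|3
1|2|3|0
step 3: 1|0|1|0
2|1|2|1
3|2|0|3
1|1|2|0
0|0|1|3
1|3|0|1
step 4: 1|0|1|0
2|1|2|1
3|2|0|3
1|1|2|0
0|0|1|3
1|3|1|1

1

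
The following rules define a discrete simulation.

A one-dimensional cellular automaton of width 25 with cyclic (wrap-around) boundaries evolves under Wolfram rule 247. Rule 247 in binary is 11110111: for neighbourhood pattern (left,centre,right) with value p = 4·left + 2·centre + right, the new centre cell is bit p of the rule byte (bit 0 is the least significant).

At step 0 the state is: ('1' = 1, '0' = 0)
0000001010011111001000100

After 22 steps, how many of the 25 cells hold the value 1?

0) 0000001010011111001000100
1) 1111111111101111111111111
2) 1111111111110111111111111
3) 1111111111111011111111111
4) 1111111111111101111111111
5) 1111111111111110111111111
6) 1111111111111111011111111
7) 1111111111111111101111111
8) 1111111111111111110111111
9) 1111111111111111111011111
10) 1111111111111111111101111
11) 1111111111111111111110111
12) 1111111111111111111111011
13) 1111111111111111111111101
14) 1111111111111111111111110
15) 0111111111111111111111111
16) 1011111111111111111111111
17) 1101111111111111111111111
18) 1110111111111111111111111
19) 1111011111111111111111111
20) 1111101111111111111111111
21) 1111110111111111111111111
22) 1111111011111111111111111

24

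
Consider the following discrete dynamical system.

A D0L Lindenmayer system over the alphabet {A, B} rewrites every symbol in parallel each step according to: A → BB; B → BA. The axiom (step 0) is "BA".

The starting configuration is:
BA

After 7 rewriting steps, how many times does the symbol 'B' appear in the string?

171

t=0: BA
t=1: BABB
t=2: BABBBABA
t=3: BABBBABABABBBABB
t=4: BABBBABABABBBABBBABBBABABABBBABA
t=5: BABBBABABABBBABBBABBBABABABBBABABABBBABABABBBABBBABBBABABABBBABB
t=6: BABBBABABABBBABBBABBBABABABBBABABABBBABABABBBABBBABBBABABA…BABABBBABBBABBBABABABBBABABABBBABABABBBABBBABBBABABABBBABA  (len 128)
t=7: BABBBABABABBBABBBABBBABABABBBABABABBBABABABBBABBBABBBABABA…BABABBBABBBABBBABABABBBABABABBBABABABBBABBBABBBABABABBBABB  (len 256)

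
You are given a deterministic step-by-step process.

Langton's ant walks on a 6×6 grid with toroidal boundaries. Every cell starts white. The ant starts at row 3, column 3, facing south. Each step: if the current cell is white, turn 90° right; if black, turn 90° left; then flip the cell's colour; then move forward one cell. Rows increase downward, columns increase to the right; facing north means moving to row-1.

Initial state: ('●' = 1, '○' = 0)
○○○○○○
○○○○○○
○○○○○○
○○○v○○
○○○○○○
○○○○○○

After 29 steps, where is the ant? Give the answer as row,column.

[0] ○○○○○○
○○○○○○
○○○○○○
○○○v○○
○○○○○○
○○○○○○
[1] ○○○○○○
○○○○○○
○○○○○○
○○<●○○
○○○○○○
○○○○○○
[2] ○○○○○○
○○○○○○
○○^○○○
○○●●○○
○○○○○○
○○○○○○
[3] ○○○○○○
○○○○○○
○○●>○○
○○●●○○
○○○○○○
○○○○○○
[4] ○○○○○○
○○○○○○
○○●●○○
○○●v○○
○○○○○○
○○○○○○
[5] ○○○○○○
○○○○○○
○○●●○○
○○●○>○
○○○○○○
○○○○○○
[6] ○○○○○○
○○○○○○
○○●●○○
○○●○●○
○○○○v○
○○○○○○
[7] ○○○○○○
○○○○○○
○○●●○○
○○●○●○
○○○<●○
○○○○○○
[8] ○○○○○○
○○○○○○
○○●●○○
○○●^●○
○○○●●○
○○○○○○
[9] ○○○○○○
○○○○○○
○○●●○○
○○●●>○
○○○●●○
○○○○○○
[10] ○○○○○○
○○○○○○
○○●●^○
○○●●○○
○○○●●○
○○○○○○
[11] ○○○○○○
○○○○○○
○○●●●>
○○●●○○
○○○●●○
○○○○○○
[12] ○○○○○○
○○○○○○
○○●●●●
○○●●○v
○○○●●○
○○○○○○
[13] ○○○○○○
○○○○○○
○○●●●●
○○●●<●
○○○●●○
○○○○○○
[14] ○○○○○○
○○○○○○
○○●●^●
○○●●●●
○○○●●○
○○○○○○
[15] ○○○○○○
○○○○○○
○○●<○●
○○●●●●
○○○●●○
○○○○○○
[16] ○○○○○○
○○○○○○
○○●○○●
○○●v●●
○○○●●○
○○○○○○
[17] ○○○○○○
○○○○○○
○○●○○●
○○●○>●
○○○●●○
○○○○○○
[18] ○○○○○○
○○○○○○
○○●○^●
○○●○○●
○○○●●○
○○○○○○
[19] ○○○○○○
○○○○○○
○○●○●>
○○●○○●
○○○●●○
○○○○○○
[20] ○○○○○○
○○○○○^
○○●○●○
○○●○○●
○○○●●○
○○○○○○
[21] ○○○○○○
>○○○○●
○○●○●○
○○●○○●
○○○●●○
○○○○○○
[22] ○○○○○○
●○○○○●
v○●○●○
○○●○○●
○○○●●○
○○○○○○
[23] ○○○○○○
●○○○○●
●○●○●<
○○●○○●
○○○●●○
○○○○○○
[24] ○○○○○○
●○○○○^
●○●○●●
○○●○○●
○○○●●○
○○○○○○
[25] ○○○○○○
●○○○<○
●○●○●●
○○●○○●
○○○●●○
○○○○○○
[26] ○○○○^○
●○○○●○
●○●○●●
○○●○○●
○○○●●○
○○○○○○
[27] ○○○○●>
●○○○●○
●○●○●●
○○●○○●
○○○●●○
○○○○○○
[28] ○○○○●●
●○○○●v
●○●○●●
○○●○○●
○○○●●○
○○○○○○
[29] ○○○○●●
●○○○<●
●○●○●●
○○●○○●
○○○●●○
○○○○○○

1,4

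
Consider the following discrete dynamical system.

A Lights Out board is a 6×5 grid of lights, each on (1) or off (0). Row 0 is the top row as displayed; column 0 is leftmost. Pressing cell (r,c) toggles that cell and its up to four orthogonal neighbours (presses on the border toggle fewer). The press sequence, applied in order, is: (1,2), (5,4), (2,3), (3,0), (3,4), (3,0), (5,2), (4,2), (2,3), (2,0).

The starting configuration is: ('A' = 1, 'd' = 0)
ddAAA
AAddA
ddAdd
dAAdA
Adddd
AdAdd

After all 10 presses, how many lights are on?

18

t=0: ddAAA
AAddA
ddAdd
dAAdA
Adddd
AdAdd
t=1: dddAA
AdAAA
ddddd
dAAdA
Adddd
AdAdd
t=2: dddAA
AdAAA
ddddd
dAAdA
AdddA
AdAAA
t=3: dddAA
AdAdA
ddAAA
dAAAA
AdddA
AdAAA
t=4: dddAA
AdAdA
AdAAA
AdAAA
ddddA
AdAAA
t=5: dddAA
AdAdA
AdAAd
AdAdd
ddddd
AdAAA
t=6: dddAA
AdAdA
ddAAd
dAAdd
Adddd
AdAAA
t=7: dddAA
AdAdA
ddAAd
dAAdd
AdAdd
AAddA
t=8: dddAA
AdAdA
ddAAd
dAddd
AAdAd
AAAdA
t=9: dddAA
AdAAA
ddddA
dAdAd
AAdAd
AAAdA
t=10: dddAA
ddAAA
AAddA
AAdAd
AAdAd
AAAdA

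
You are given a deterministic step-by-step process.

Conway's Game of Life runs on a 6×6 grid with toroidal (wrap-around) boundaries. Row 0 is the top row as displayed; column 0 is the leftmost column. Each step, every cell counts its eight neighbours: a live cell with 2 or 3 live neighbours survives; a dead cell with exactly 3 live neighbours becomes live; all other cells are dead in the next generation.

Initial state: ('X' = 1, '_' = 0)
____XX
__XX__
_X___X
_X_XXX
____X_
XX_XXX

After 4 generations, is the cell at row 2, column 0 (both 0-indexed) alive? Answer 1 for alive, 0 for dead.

1

k=0  ____XX
__XX__
_X___X
_X_XXX
____X_
XX_XXX
k=1  _X____
X_XX_X
_X___X
__XX_X
_X____
X__X__
k=2  _X_XXX
__X_XX
_X___X
_XX_X_
XX_XX_
XXX___
k=3  ______
_XX___
_X___X
____X_
____X_
______
k=4  ______
XXX___
XXX___
____XX
______
______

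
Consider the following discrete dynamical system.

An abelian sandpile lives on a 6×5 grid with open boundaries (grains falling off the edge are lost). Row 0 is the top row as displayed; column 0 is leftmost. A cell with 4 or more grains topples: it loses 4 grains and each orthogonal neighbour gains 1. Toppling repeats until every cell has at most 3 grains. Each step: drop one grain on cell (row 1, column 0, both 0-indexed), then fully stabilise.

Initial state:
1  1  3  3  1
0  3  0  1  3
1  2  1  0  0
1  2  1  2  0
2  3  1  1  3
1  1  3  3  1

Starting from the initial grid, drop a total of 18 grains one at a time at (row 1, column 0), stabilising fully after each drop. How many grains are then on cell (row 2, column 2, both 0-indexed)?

2

k=0  1  1  3  3  1
0  3  0  1  3
1  2  1  0  0
1  2  1  2  0
2  3  1  1  3
1  1  3  3  1
k=1  1  1  3  3  1
1  3  0  1  3
1  2  1  0  0
1  2  1  2  0
2  3  1  1  3
1  1  3  3  1
k=2  1  1  3  3  1
2  3  0  1  3
1  2  1  0  0
1  2  1  2  0
2  3  1  1  3
1  1  3  3  1
k=3  1  1  3  3  1
3  3  0  1  3
1  2  1  0  0
1  2  1  2  0
2  3  1  1  3
1  1  3  3  1
k=4  2  2  3  3  1
1  0  1  1  3
2  3  1  0  0
1  2  1  2  0
2  3  1  1  3
1  1  3  3  1
k=5  2  2  3  3  1
2  0  1  1  3
2  3  1  0  0
1  2  1  2  0
2  3  1  1  3
1  1  3  3  1
k=6  2  2  3  3  1
3  0  1  1  3
2  3  1  0  0
1  2  1  2  0
2  3  1  1  3
1  1  3  3  1
k=7  3  2  3  3  1
0  1  1  1  3
3  3  1  0  0
1  2  1  2  0
2  3  1  1  3
1  1  3  3  1
k=8  3  2  3  3  1
1  1  1  1  3
3  3  1  0  0
1  2  1  2  0
2  3  1  1  3
1  1  3  3  1
k=9  3  2  3  3  1
2  1  1  1  3
3  3  1  0  0
1  2  1  2  0
2  3  1  1  3
1  1  3  3  1
k=10  3  2  3  3  1
3  1  1  1  3
3  3  1  0  0
1  2  1  2  0
2  3  1  1  3
1  1  3  3  1
k=11  0  3  3  3  1
2  3  1  1  3
1  0  2  0  0
2  3  1  2  0
2  3  1  1  3
1  1  3  3  1
k=12  0  3  3  3  1
3  3  1  1  3
1  0  2  0  0
2  3  1  2  0
2  3  1  1  3
1  1  3  3  1
k=13  2  1  1  0  2
1  1  3  2  3
2  1  2  0  0
2  3  1  2  0
2  3  1  1  3
1  1  3  3  1
k=14  2  1  1  0  2
2  1  3  2  3
2  1  2  0  0
2  3  1  2  0
2  3  1  1  3
1  1  3  3  1
k=15  2  1  1  0  2
3  1  3  2  3
2  1  2  0  0
2  3  1  2  0
2  3  1  1  3
1  1  3  3  1
k=16  3  1  1  0  2
0  2  3  2  3
3  1  2  0  0
2  3  1  2  0
2  3  1  1  3
1  1  3  3  1
k=17  3  1  1  0  2
1  2  3  2  3
3  1  2  0  0
2  3  1  2  0
2  3  1  1  3
1  1  3  3  1
k=18  3  1  1  0  2
2  2  3  2  3
3  1  2  0  0
2  3  1  2  0
2  3  1  1  3
1  1  3  3  1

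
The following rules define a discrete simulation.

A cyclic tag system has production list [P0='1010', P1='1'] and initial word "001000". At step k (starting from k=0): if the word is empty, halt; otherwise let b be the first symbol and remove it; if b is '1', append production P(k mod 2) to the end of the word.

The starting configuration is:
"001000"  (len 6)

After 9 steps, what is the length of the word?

step 0: "001000"  (len 6)
step 1: "01000"  (len 5)
step 2: "1000"  (len 4)
step 3: "0001010"  (len 7)
step 4: "001010"  (len 6)
step 5: "01010"  (len 5)
step 6: "1010"  (len 4)
step 7: "0101010"  (len 7)
step 8: "101010"  (len 6)
step 9: "010101010"  (len 9)

9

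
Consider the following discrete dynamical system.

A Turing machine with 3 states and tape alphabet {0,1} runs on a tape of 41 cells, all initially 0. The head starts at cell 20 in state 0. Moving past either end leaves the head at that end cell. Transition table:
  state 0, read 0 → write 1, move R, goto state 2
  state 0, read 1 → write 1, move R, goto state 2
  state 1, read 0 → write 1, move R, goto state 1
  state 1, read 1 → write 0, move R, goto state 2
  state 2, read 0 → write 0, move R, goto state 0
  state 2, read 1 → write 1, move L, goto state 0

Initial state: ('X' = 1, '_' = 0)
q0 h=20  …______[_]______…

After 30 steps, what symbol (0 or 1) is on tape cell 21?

0

0) q0 h=20  …______[_]______…
1) q2 h=21  …_____X[_]______…
2) q0 h=22  …____X_[_]______…
3) q2 h=23  …___X_X[_]______…
4) q0 h=24  …__X_X_[_]______…
5) q2 h=25  …_X_X_X[_]______…
6) q0 h=26  …X_X_X_[_]______…
7) q2 h=27  …_X_X_X[_]______…
8) q0 h=28  …X_X_X_[_]______…
9) q2 h=29  …_X_X_X[_]______…
10) q0 h=30  …X_X_X_[_]______…
11) q2 h=31  …_X_X_X[_]______…
12) q0 h=32  …X_X_X_[_]______…
13) q2 h=33  …_X_X_X[_]______…
14) q0 h=34  …X_X_X_[_]______|
15) q2 h=35  …_X_X_X[_]_____|
16) q0 h=36  …X_X_X_[_]____|
17) q2 h=37  …_X_X_X[_]___|
18) q0 h=38  …X_X_X_[_]__|
19) q2 h=39  …_X_X_X[_]_|
20) q0 h=40  …X_X_X_[_]|
21) q2 h=40  …X_X_X_[X]|
22) q0 h=39  …_X_X_X[_]X|
23) q2 h=40  …X_X_XX[X]|
24) q0 h=39  …_X_X_X[X]X|
25) q2 h=40  …X_X_XX[X]|
26) q0 h=39  …_X_X_X[X]X|
27) q2 h=40  …X_X_XX[X]|
28) q0 h=39  …_X_X_X[X]X|
29) q2 h=40  …X_X_XX[X]|
30) q0 h=39  …_X_X_X[X]X|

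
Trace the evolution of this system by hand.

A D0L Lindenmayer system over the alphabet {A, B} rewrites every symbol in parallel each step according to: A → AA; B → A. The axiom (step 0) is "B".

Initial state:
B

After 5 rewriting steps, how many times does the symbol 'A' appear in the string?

16

[0] B
[1] A
[2] AA
[3] AAAA
[4] AAAAAAAA
[5] AAAAAAAAAAAAAAAA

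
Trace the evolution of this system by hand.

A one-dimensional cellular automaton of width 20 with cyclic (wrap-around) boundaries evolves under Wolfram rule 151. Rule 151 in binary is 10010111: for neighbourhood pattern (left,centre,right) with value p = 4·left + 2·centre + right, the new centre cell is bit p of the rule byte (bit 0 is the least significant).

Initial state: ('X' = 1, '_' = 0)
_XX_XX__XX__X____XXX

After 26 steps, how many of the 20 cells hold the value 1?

16

k=0  _XX_XX__XX__X____XXX
k=1  ______XX__XXXXXXX_X_
k=2  XXXXXX__XX_XXXXX__XX
k=3  XXXXX_XX____XXX_XX_X
k=4  XXXX____XXXX_X______
k=5  _XX_XXXX_XX__XXXXXXX
k=6  _____XX____XX_XXXXX_
k=7  XXXXX__XXXX____XXX_X
k=8  XXXX_XX_XX_XXXX_X___
k=9  _XX_________XX__XXXX
k=10  ___XXXXXXXXX__XX_XX_
k=11  XXX_XXXXXXX_XX_____X
k=12  XX___XXXXX____XXXXX_
k=13  __XXX_XXX_XXXX_XXX__
k=14  XX_X___X___XX___X_XX
k=15  X__XXXXXXXX__XXXX__X
k=16  _XX_XXXXXX_XX_XX_XX_
k=17  X____XXXX__________X
k=18  _XXXX_XX_XXXXXXXXXX_
k=19  X_XX______XXXXXXXX_X
k=20  ____XXXXXX_XXXXXX___
k=21  XXXX_XXXX___XXXX_XXX
k=22  XXX___XX_XXX_XX___XX
k=23  XX_XXX____X____XXX_X
k=24  X___X_XXXXXXXXX_X___
k=25  XXXXX__XXXXXXX__XXXX
k=26  XXXX_XX_XXXXX_XX_XXX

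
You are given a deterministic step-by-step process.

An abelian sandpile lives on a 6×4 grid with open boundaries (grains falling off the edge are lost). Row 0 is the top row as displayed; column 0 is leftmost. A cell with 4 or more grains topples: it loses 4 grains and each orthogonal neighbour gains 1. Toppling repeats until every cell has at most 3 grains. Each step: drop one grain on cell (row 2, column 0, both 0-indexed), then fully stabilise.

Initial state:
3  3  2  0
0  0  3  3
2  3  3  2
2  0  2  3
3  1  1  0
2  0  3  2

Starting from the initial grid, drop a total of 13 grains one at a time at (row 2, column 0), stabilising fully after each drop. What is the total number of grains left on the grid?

t=0: 3  3  2  0
0  0  3  3
2  3  3  2
2  0  2  3
3  1  1  0
2  0  3  2
t=1: 3  3  2  0
0  0  3  3
3  3  3  2
2  0  2  3
3  1  1  0
2  0  3  2
t=2: 3  3  3  1
1  2  1  1
1  1  3  1
3  2  0  1
3  1  2  1
2  0  3  2
t=3: 3  3  3  1
1  2  1  1
2  1  3  1
3  2  0  1
3  1  2  1
2  0  3  2
t=4: 3  3  3  1
1  2  1  1
3  1  3  1
3  2  0  1
3  1  2  1
2  0  3  2
t=5: 3  3  3  1
2  2  1  1
1  2  3  1
1  3  0  1
0  2  2  1
3  0  3  2
t=6: 3  3  3  1
2  2  1  1
2  2  3  1
1  3  0  1
0  2  2  1
3  0  3  2
t=7: 3  3  3  1
2  2  1  1
3  2  3  1
1  3  0  1
0  2  2  1
3  0  3  2
t=8: 3  3  3  1
3  2  1  1
0  3  3  1
2  3  0  1
0  2  2  1
3  0  3  2
t=9: 3  3  3  1
3  2  1  1
1  3  3  1
2  3  0  1
0  2  2  1
3  0  3  2
t=10: 3  3  3  1
3  2  1  1
2  3  3  1
2  3  0  1
0  2  2  1
3  0  3  2
t=11: 3  3  3  1
3  2  1  1
3  3  3  1
2  3  0  1
0  2  2  1
3  0  3  2
t=12: 1  2  1  2
2  2  0  2
3  3  1  2
0  1  2  1
1  3  2  1
3  0  3  2
t=13: 1  2  1  2
3  3  0  2
1  0  2  2
1  2  2  1
1  3  2  1
3  0  3  2

40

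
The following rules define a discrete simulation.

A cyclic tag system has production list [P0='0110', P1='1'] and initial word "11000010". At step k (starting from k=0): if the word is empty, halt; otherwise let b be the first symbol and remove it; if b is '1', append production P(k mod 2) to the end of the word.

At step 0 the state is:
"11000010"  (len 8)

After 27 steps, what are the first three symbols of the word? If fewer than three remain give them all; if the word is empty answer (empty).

k=0  "11000010"  (len 8)
k=1  "10000100110"  (len 11)
k=2  "00001001101"  (len 11)
k=3  "0001001101"  (len 10)
k=4  "001001101"  (len 9)
k=5  "01001101"  (len 8)
k=6  "1001101"  (len 7)
k=7  "0011010110"  (len 10)
k=8  "011010110"  (len 9)
k=9  "11010110"  (len 8)
k=10  "10101101"  (len 8)
k=11  "01011010110"  (len 11)
k=12  "1011010110"  (len 10)
k=13  "0110101100110"  (len 13)
k=14  "110101100110"  (len 12)
k=15  "101011001100110"  (len 15)
k=16  "010110011001101"  (len 15)
k=17  "10110011001101"  (len 14)
k=18  "01100110011011"  (len 14)
k=19  "1100110011011"  (len 13)
k=20  "1001100110111"  (len 13)
k=21  "0011001101110110"  (len 16)
k=22  "011001101110110"  (len 15)
k=23  "11001101110110"  (len 14)
k=24  "10011011101101"  (len 14)
k=25  "00110111011010110"  (len 17)
k=26  "0110111011010110"  (len 16)
k=27  "110111011010110"  (len 15)

110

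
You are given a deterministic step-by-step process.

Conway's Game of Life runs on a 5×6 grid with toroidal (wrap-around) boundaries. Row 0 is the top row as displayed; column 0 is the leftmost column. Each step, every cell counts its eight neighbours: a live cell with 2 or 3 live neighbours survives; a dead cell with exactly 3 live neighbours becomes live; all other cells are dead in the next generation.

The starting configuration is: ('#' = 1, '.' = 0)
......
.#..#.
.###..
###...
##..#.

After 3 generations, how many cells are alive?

10

0) ......
.#..#.
.###..
###...
##..#.
1) ##...#
.#.#..
...#..
.....#
#.#..#
2) ....##
.#..#.
..#.#.
#...##
....#.
3) ...###
....#.
##..#.
....#.
#..#..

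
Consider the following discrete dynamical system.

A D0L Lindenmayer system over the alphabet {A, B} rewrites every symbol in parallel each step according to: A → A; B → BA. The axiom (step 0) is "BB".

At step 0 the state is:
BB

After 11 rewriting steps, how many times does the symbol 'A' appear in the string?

22

k=0  BB
k=1  BABA
k=2  BAABAA
k=3  BAAABAAA
k=4  BAAAABAAAA
k=5  BAAAAABAAAAA
k=6  BAAAAAABAAAAAA
k=7  BAAAAAAABAAAAAAA
k=8  BAAAAAAAABAAAAAAAA
k=9  BAAAAAAAAABAAAAAAAAA
k=10  BAAAAAAAAAABAAAAAAAAAA
k=11  BAAAAAAAAAAABAAAAAAAAAAA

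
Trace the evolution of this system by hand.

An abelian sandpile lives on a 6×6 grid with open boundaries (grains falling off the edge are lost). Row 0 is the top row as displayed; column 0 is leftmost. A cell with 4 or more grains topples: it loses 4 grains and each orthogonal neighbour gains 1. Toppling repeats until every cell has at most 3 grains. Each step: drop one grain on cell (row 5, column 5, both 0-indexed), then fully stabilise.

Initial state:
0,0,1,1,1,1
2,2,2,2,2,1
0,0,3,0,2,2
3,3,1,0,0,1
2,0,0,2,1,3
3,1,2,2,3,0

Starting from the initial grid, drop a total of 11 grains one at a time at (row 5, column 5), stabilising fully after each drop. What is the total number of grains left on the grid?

52

0) 0,0,1,1,1,1
2,2,2,2,2,1
0,0,3,0,2,2
3,3,1,0,0,1
2,0,0,2,1,3
3,1,2,2,3,0
1) 0,0,1,1,1,1
2,2,2,2,2,1
0,0,3,0,2,2
3,3,1,0,0,1
2,0,0,2,1,3
3,1,2,2,3,1
2) 0,0,1,1,1,1
2,2,2,2,2,1
0,0,3,0,2,2
3,3,1,0,0,1
2,0,0,2,1,3
3,1,2,2,3,2
3) 0,0,1,1,1,1
2,2,2,2,2,1
0,0,3,0,2,2
3,3,1,0,0,1
2,0,0,2,1,3
3,1,2,2,3,3
4) 0,0,1,1,1,1
2,2,2,2,2,1
0,0,3,0,2,2
3,3,1,0,0,2
2,0,0,2,3,0
3,1,2,3,0,2
5) 0,0,1,1,1,1
2,2,2,2,2,1
0,0,3,0,2,2
3,3,1,0,0,2
2,0,0,2,3,0
3,1,2,3,0,3
6) 0,0,1,1,1,1
2,2,2,2,2,1
0,0,3,0,2,2
3,3,1,0,0,2
2,0,0,2,3,1
3,1,2,3,1,0
7) 0,0,1,1,1,1
2,2,2,2,2,1
0,0,3,0,2,2
3,3,1,0,0,2
2,0,0,2,3,1
3,1,2,3,1,1
8) 0,0,1,1,1,1
2,2,2,2,2,1
0,0,3,0,2,2
3,3,1,0,0,2
2,0,0,2,3,1
3,1,2,3,1,2
9) 0,0,1,1,1,1
2,2,2,2,2,1
0,0,3,0,2,2
3,3,1,0,0,2
2,0,0,2,3,1
3,1,2,3,1,3
10) 0,0,1,1,1,1
2,2,2,2,2,1
0,0,3,0,2,2
3,3,1,0,0,2
2,0,0,2,3,2
3,1,2,3,2,0
11) 0,0,1,1,1,1
2,2,2,2,2,1
0,0,3,0,2,2
3,3,1,0,0,2
2,0,0,2,3,2
3,1,2,3,2,1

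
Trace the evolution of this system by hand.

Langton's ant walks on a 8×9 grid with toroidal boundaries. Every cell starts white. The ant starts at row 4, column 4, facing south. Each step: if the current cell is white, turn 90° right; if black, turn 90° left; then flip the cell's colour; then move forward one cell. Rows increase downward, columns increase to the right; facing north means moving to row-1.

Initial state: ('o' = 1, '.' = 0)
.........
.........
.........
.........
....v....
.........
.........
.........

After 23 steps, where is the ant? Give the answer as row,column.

gen 0: .........
.........
.........
.........
....v....
.........
.........
.........
gen 1: .........
.........
.........
.........
...<o....
.........
.........
.........
gen 2: .........
.........
.........
...^.....
...oo....
.........
.........
.........
gen 3: .........
.........
.........
...o>....
...oo....
.........
.........
.........
gen 4: .........
.........
.........
...oo....
...ov....
.........
.........
.........
gen 5: .........
.........
.........
...oo....
...o.>...
.........
.........
.........
gen 6: .........
.........
.........
...oo....
...o.o...
.....v...
.........
.........
gen 7: .........
.........
.........
...oo....
...o.o...
....<o...
.........
.........
gen 8: .........
.........
.........
...oo....
...o^o...
....oo...
.........
.........
gen 9: .........
.........
.........
...oo....
...oo>...
....oo...
.........
.........
gen 10: .........
.........
.........
...oo^...
...oo....
....oo...
.........
.........
gen 11: .........
.........
.........
...ooo>..
...oo....
....oo...
.........
.........
gen 12: .........
.........
.........
...oooo..
...oo.v..
....oo...
.........
.........
gen 13: .........
.........
.........
...oooo..
...oo<o..
....oo...
.........
.........
gen 14: .........
.........
.........
...oo^o..
...oooo..
....oo...
.........
.........
gen 15: .........
.........
.........
...o<.o..
...oooo..
....oo...
.........
.........
gen 16: .........
.........
.........
...o..o..
...ovoo..
....oo...
.........
.........
gen 17: .........
.........
.........
...o..o..
...o.>o..
....oo...
.........
.........
gen 18: .........
.........
.........
...o.^o..
...o..o..
....oo...
.........
.........
gen 19: .........
.........
.........
...o.o>..
...o..o..
....oo...
.........
.........
gen 20: .........
.........
......^..
...o.o...
...o..o..
....oo...
.........
.........
gen 21: .........
.........
......o>.
...o.o...
...o..o..
....oo...
.........
.........
gen 22: .........
.........
......oo.
...o.o.v.
...o..o..
....oo...
.........
.........
gen 23: .........
.........
......oo.
...o.o<o.
...o..o..
....oo...
.........
.........

3,6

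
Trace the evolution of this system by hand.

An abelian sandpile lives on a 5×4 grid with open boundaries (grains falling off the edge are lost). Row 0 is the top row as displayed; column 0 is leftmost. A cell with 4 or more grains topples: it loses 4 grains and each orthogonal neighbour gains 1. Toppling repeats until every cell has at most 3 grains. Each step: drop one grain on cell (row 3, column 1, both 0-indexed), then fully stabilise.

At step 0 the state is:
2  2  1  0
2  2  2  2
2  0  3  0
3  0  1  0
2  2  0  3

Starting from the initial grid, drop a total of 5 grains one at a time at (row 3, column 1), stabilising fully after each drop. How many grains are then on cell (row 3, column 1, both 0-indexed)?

gen 0: 2  2  1  0
2  2  2  2
2  0  3  0
3  0  1  0
2  2  0  3
gen 1: 2  2  1  0
2  2  2  2
2  0  3  0
3  1  1  0
2  2  0  3
gen 2: 2  2  1  0
2  2  2  2
2  0  3  0
3  2  1  0
2  2  0  3
gen 3: 2  2  1  0
2  2  2  2
2  0  3  0
3  3  1  0
2  2  0  3
gen 4: 2  2  1  0
2  2  2  2
3  1  3  0
0  1  2  0
3  3  0  3
gen 5: 2  2  1  0
2  2  2  2
3  1  3  0
0  2  2  0
3  3  0  3

2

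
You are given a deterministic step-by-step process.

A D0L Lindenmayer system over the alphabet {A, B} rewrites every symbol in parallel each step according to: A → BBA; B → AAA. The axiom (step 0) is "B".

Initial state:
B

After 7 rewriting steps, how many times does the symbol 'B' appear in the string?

798

step 0: B
step 1: AAA
step 2: BBABBABBA
step 3: AAAAAABBAAAAAAABBAAAAAAABBA
step 4: BBABBABBABBABBABBAAAAAAABBABBABBABBABBABBABBAAAAAAABBABBABBABBABBABBABBAAAAAAABBA
step 5: AAAAAABBAAAAAAABBAAAAAAABBAAAAAAABBAAAAAAABBAAAAAAABBABBAB…ABBAAAAAAABBAAAAAAABBAAAAAAABBABBABBABBABBABBABBAAAAAAABBA  (len 243)
step 6: BBABBABBABBABBABBAAAAAAABBABBABBABBABBABBABBAAAAAAABBABBAB…ABBAAAAAAABBAAAAAAABBAAAAAAABBABBABBABBABBABBABBAAAAAAABBA  (len 729)
step 7: AAAAAABBAAAAAAABBAAAAAAABBAAAAAAABBAAAAAAABBAAAAAAABBABBAB…ABBAAAAAAABBAAAAAAABBAAAAAAABBABBABBABBABBABBABBAAAAAAABBA  (len 2187)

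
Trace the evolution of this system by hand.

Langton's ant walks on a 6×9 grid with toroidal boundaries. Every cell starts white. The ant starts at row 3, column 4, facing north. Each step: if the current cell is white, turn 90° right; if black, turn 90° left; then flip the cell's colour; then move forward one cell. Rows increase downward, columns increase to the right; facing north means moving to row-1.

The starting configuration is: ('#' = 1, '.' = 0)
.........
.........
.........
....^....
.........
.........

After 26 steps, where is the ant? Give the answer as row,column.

0,3

k=0  .........
.........
.........
....^....
.........
.........
k=1  .........
.........
.........
....#>...
.........
.........
k=2  .........
.........
.........
....##...
.....v...
.........
k=3  .........
.........
.........
....##...
....<#...
.........
k=4  .........
.........
.........
....^#...
....##...
.........
k=5  .........
.........
.........
...<.#...
....##...
.........
k=6  .........
.........
...^.....
...#.#...
....##...
.........
k=7  .........
.........
...#>....
...#.#...
....##...
.........
k=8  .........
.........
...##....
...#v#...
....##...
.........
k=9  .........
.........
...##....
...<##...
....##...
.........
k=10  .........
.........
...##....
....##...
...v##...
.........
k=11  .........
.........
...##....
....##...
..<###...
.........
k=12  .........
.........
...##....
..^.##...
..####...
.........
k=13  .........
.........
...##....
..#>##...
..####...
.........
k=14  .........
.........
...##....
..####...
..#v##...
.........
k=15  .........
.........
...##....
..####...
..#.>#...
.........
k=16  .........
.........
...##....
..##^#...
..#..#...
.........
k=17  .........
.........
...##....
..#<.#...
..#..#...
.........
k=18  .........
.........
...##....
..#..#...
..#v.#...
.........
k=19  .........
.........
...##....
..#..#...
..<#.#...
.........
k=20  .........
.........
...##....
..#..#...
...#.#...
..v......
k=21  .........
.........
...##....
..#..#...
...#.#...
.<#......
k=22  .........
.........
...##....
..#..#...
.^.#.#...
.##......
k=23  .........
.........
...##....
..#..#...
.#>#.#...
.##......
k=24  .........
.........
...##....
..#..#...
.###.#...
.#v......
k=25  .........
.........
...##....
..#..#...
.###.#...
.#.>.....
k=26  ...v.....
.........
...##....
..#..#...
.###.#...
.#.#.....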